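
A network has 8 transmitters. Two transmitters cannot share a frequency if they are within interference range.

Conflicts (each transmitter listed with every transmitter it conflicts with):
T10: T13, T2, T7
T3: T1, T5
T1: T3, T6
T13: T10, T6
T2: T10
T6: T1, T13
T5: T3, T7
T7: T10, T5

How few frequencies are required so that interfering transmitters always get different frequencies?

The cycle T3-T5-T7-T10-T13-T6-T1-T3 has odd length 7, so it cannot be 2-colored; at least 3 frequencies are needed.
3 frequencies suffice: frequency 1 → {T10, T3, T6}; frequency 2 → {T1, T13, T2, T7}; frequency 3 → {T5}. Each listed conflict is separated.

3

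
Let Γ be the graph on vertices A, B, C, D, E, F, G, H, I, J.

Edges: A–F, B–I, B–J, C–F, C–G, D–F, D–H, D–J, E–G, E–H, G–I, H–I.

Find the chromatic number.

3

The cycle I-H-D-J-B-I has odd length 5, so it cannot be 2-colored; at least 3 colors are needed.
A valid assignment using 3 colors: A=1, B=1, C=3, D=1, E=2, F=2, G=1, H=3, I=2, J=2. Each edge has distinct colors on its endpoints.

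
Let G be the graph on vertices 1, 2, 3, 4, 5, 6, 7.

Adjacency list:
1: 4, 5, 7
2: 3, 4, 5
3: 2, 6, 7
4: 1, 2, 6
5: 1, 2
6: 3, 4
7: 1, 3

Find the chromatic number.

The cycle 3-2-5-1-7-3 has odd length 5, so it cannot be 2-colored; at least 3 colors are needed.
3 colors suffice: 1=blue, 2=blue, 3=red, 4=red, 5=red, 6=blue, 7=green. Each edge has distinct colors on its endpoints.

3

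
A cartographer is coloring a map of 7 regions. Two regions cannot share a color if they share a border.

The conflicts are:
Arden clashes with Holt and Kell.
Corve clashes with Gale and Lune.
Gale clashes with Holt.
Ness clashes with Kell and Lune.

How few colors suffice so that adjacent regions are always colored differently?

3

The cycle Corve-Lune-Ness-Kell-Arden-Holt-Gale-Corve has odd length 7, so it cannot be 2-colored; at least 3 colors are needed.
One proper 3-coloring: Arden=2, Corve=1, Gale=2, Holt=1, Ness=2, Kell=1, Lune=3. No two conflicting regions share a color.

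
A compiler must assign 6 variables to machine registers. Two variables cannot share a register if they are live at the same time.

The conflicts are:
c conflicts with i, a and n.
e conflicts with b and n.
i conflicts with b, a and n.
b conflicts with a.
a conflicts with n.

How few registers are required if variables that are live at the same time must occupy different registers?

c, i, a, n pairwise conflict, so at least 4 registers are needed.
4 registers suffice: register 1 → {e, i}; register 2 → {a}; register 3 → {b, n}; register 4 → {c}. No two conflicting variables share a register.

4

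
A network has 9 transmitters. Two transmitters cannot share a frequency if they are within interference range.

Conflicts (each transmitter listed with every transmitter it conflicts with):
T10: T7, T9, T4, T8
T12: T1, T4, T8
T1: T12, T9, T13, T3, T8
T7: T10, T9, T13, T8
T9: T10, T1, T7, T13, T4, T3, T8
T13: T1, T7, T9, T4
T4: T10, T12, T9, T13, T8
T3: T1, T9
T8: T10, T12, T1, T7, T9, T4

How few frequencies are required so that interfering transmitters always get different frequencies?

4

T10, T7, T9, T8 all conflict with each other, so at least 4 frequencies are needed.
4 frequencies suffice: frequency 1 → {T12, T9}; frequency 2 → {T13, T3, T8}; frequency 3 → {T1, T7, T4}; frequency 4 → {T10}. No two conflicting transmitters share a frequency.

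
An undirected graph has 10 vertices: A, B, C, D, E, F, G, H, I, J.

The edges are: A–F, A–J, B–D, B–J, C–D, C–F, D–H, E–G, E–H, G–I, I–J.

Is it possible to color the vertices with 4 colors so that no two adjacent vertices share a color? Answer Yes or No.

The chromatic number is 3. The cycle D-B-J-I-G-E-H-D has odd length 7, so it cannot be 2-colored; at least 3 colors are needed.
3 colors suffice: color red → {D, F, G, J}; color blue → {A, B, C, E, I}; color green → {H}.
Since 4 ≥ 3, a proper 4-coloring certainly exists.

Yes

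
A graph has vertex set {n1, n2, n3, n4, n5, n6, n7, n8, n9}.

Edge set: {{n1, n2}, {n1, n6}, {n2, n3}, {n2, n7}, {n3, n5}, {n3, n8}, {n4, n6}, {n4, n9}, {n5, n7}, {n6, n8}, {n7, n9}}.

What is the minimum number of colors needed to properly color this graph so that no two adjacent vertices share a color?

The cycle n6-n1-n2-n3-n8-n6 has odd length 5, so it cannot be 2-colored; at least 3 colors are needed.
A valid assignment using 3 colors: n1=2, n2=1, n3=2, n4=2, n5=1, n6=1, n7=2, n8=3, n9=1. Every edge joins two different colors.

3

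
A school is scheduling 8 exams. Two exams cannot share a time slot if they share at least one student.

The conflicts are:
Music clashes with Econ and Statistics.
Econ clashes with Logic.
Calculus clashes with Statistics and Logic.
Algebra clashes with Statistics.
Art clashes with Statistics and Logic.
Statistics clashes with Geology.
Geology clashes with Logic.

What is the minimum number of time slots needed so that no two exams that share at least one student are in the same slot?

The cycle Music-Statistics-Geology-Logic-Econ-Music has odd length 5, so it cannot be 2-colored; at least 3 time slots are needed.
3 time slots suffice: time slot 1 → {Statistics, Logic}; time slot 2 → {Music, Calculus, Algebra, Art, Geology}; time slot 3 → {Econ}. Each listed conflict is separated.

3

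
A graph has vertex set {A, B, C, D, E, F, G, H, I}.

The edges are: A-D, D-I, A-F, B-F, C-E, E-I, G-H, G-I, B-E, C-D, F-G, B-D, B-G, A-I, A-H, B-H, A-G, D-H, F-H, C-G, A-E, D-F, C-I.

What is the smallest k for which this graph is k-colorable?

B, D, F, H are pairwise adjacent (a clique of size 4), so at least 4 colors are needed.
4 colors suffice: color 1 → {D, E, G}; color 2 → {A, B, C}; color 3 → {F, I}; color 4 → {H}. No two adjacent vertices share a color.

4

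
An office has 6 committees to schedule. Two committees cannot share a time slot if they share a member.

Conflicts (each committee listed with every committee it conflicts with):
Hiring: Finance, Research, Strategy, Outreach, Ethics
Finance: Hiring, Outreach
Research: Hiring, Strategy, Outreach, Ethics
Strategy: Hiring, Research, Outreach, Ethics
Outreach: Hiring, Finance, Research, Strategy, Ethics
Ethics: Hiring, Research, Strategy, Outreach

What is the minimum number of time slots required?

Hiring, Research, Strategy, Outreach, Ethics all conflict with each other, so at least 5 time slots are needed.
A valid assignment using 5 time slots: Hiring=1, Finance=3, Research=4, Strategy=5, Outreach=2, Ethics=3. No two conflicting committees share a time slot.

5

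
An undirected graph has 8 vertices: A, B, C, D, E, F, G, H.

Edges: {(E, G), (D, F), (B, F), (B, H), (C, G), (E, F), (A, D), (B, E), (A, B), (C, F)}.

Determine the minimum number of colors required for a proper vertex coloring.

3

B, E, F are pairwise adjacent, so at least 3 colors are needed.
3 colors suffice: color red → {B, C, D}; color blue → {A, F, G, H}; color green → {E}. Every edge joins two different colors.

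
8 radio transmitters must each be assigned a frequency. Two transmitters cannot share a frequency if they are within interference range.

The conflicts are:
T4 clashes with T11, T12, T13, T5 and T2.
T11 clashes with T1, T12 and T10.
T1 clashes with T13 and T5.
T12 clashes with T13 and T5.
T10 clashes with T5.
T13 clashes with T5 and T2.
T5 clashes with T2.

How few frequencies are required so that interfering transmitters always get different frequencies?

4

T4, T13, T5, T2 pairwise conflict, so at least 4 frequencies are needed.
4 frequencies suffice: T4=2, T11=1, T1=2, T12=4, T10=2, T13=3, T5=1, T2=4. No two conflicting transmitters share a frequency.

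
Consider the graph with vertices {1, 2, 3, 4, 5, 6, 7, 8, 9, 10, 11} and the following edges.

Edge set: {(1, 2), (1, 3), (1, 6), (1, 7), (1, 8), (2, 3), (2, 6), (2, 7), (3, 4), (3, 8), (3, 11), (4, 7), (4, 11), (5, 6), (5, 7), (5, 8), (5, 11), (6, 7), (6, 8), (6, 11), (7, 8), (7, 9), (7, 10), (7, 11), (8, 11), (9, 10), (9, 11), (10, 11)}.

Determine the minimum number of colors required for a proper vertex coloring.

5

5, 6, 7, 8, 11 are mutually adjacent (a clique of size 5), so at least 5 colors are needed.
A valid assignment using 5 colors: 1=blue, 2=yellow, 3=red, 4=green, 5=purple, 6=green, 7=red, 8=yellow, 9=yellow, 10=green, 11=blue. Every edge joins two different colors.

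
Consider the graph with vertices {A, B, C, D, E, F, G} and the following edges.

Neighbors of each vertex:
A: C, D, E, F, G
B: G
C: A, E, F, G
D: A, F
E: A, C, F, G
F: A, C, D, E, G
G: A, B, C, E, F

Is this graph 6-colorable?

The chromatic number is 5. A, C, E, F, G are mutually adjacent (a clique of size 5), so at least 5 colors are needed.
5 colors suffice: color 1 → {B, F}; color 2 → {A}; color 3 → {D, G}; color 4 → {C}; color 5 → {E}.
Since 6 ≥ 5, a proper 6-coloring certainly exists.

Yes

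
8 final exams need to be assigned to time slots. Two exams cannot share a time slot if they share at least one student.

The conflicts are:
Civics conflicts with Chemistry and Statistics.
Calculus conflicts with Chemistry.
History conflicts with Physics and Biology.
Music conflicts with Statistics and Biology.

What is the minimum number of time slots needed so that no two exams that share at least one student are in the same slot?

2

Civics and Statistics conflict, so at least 2 time slots are needed.
Using 2 time slots: Civics=1, Calculus=1, History=1, Music=1, Chemistry=2, Statistics=2, Physics=2, Biology=2. No two conflicting exams share a time slot.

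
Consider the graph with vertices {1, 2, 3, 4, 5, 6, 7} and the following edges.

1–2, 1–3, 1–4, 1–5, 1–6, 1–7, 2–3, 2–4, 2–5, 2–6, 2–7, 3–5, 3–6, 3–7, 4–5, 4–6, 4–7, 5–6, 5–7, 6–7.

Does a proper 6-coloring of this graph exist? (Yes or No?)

The chromatic number is 6. 1, 2, 3, 5, 6, 7 are pairwise adjacent (a clique of size 6), so at least 6 colors are needed.
6 colors suffice: color a → {2}; color b → {7}; color c → {5}; color d → {1}; color e → {6}; color f → {3, 4}.
That is already a proper 6-coloring.

Yes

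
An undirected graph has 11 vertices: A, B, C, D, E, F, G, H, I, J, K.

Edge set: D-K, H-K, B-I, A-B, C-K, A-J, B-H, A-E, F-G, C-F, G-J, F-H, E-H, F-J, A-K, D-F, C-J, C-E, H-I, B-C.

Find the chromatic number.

C, F, J are pairwise adjacent, so at least 3 colors are needed.
3 colors suffice: color 1 → {A, F, I}; color 2 → {C, D, G, H}; color 3 → {B, E, J, K}. Each edge has distinct colors on its endpoints.

3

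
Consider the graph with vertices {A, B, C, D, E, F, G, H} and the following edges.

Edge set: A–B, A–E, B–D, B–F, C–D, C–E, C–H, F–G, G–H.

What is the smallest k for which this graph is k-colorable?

3

The cycle A-B-D-C-E-A has odd length 5, so it cannot be 2-colored; at least 3 colors are needed.
A valid assignment using 3 colors: A=2, B=1, C=1, D=2, E=3, F=2, G=1, H=2. Each edge has distinct colors on its endpoints.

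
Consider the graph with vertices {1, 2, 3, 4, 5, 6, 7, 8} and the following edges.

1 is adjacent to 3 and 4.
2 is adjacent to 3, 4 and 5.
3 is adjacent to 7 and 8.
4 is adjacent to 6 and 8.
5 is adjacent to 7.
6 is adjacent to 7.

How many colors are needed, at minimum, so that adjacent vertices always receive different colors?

3

The cycle 7-5-2-4-6-7 has odd length 5, so it cannot be 2-colored; at least 3 colors are needed.
3 colors suffice: color a → {3, 4, 5}; color b → {1, 2, 7, 8}; color c → {6}. Every edge joins two different colors.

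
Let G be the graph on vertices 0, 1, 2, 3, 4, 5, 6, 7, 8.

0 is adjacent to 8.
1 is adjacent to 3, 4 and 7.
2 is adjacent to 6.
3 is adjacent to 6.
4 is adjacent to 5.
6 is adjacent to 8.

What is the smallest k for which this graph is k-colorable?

2

1 and 7 are adjacent, so at least 2 colors are needed.
2 colors suffice: color red → {0, 1, 5, 6}; color blue → {2, 3, 4, 7, 8}. No two adjacent vertices share a color.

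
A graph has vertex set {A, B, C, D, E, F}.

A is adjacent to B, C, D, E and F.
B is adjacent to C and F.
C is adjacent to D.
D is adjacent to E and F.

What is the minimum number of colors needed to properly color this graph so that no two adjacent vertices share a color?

A, D, E are mutually adjacent, so at least 3 colors are needed.
3 colors suffice: A=1, B=2, C=3, D=2, E=3, F=3. Every edge joins two different colors.

3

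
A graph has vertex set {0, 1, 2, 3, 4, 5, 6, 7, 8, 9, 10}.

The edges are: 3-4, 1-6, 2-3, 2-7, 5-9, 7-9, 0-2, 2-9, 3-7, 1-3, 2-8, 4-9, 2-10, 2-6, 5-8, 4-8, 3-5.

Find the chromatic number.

3

2, 3, 7 are mutually adjacent, so at least 3 colors are needed.
3 colors suffice: color a → {1, 2, 4, 5}; color b → {0, 3, 6, 8, 9, 10}; color c → {7}. Every edge joins two different colors.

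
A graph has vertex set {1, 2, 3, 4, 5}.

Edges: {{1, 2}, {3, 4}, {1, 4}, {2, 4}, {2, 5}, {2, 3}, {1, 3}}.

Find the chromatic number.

1, 2, 3, 4 form a clique, so at least 4 colors are needed.
4 colors suffice: 1=c, 2=a, 3=b, 4=d, 5=b. No two adjacent vertices share a color.

4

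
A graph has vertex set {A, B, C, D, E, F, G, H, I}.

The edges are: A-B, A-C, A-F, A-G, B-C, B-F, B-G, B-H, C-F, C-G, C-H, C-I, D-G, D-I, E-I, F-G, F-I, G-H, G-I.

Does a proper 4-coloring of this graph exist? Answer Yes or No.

No

A, B, C, F, G are mutually adjacent (a clique of size 5), so at least 5 colors are needed.
So 4 colors are not enough.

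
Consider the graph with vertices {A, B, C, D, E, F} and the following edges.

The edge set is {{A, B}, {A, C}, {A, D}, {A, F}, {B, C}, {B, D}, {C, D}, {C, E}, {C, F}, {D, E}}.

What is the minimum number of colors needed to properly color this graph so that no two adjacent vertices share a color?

4

A, B, C, D are pairwise adjacent (a clique of size 4), so at least 4 colors are needed.
4 colors suffice: color 1 → {C}; color 2 → {D, F}; color 3 → {A, E}; color 4 → {B}. Each edge has distinct colors on its endpoints.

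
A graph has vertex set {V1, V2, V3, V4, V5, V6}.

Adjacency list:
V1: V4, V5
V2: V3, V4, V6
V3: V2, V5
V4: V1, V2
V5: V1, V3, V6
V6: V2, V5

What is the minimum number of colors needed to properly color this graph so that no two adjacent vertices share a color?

3

The cycle V1-V5-V3-V2-V4-V1 has odd length 5, so it cannot be 2-colored; at least 3 colors are needed.
3 colors suffice: color red → {V2, V5}; color blue → {V1, V3, V6}; color green → {V4}. Every edge joins two different colors.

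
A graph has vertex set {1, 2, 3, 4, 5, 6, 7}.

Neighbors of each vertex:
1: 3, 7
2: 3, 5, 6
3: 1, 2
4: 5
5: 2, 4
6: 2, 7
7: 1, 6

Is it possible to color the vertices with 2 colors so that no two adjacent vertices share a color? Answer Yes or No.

No

The cycle 2-6-7-1-3-2 has odd length 5, so it cannot be 2-colored; at least 3 colors are needed.
So 2 colors are not enough.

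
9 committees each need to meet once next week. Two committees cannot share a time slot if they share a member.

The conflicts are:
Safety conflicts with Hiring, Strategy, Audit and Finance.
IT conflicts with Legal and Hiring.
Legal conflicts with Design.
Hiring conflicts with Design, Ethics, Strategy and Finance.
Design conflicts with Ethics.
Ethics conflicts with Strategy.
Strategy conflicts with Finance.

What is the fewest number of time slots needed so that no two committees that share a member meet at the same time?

Safety, Hiring, Strategy, Finance all conflict with each other, so at least 4 time slots are needed.
A valid assignment using 4 time slots: Safety=2, IT=2, Legal=1, Hiring=1, Design=2, Ethics=4, Strategy=3, Audit=1, Finance=4. Every pair that conflicts lands in different time slots.

4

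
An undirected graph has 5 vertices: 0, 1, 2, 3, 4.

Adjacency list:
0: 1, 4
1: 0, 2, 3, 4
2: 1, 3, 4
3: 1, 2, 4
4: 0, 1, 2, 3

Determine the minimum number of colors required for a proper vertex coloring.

4

1, 2, 3, 4 form a clique, so at least 4 colors are needed.
One proper 4-coloring: 0=c, 1=b, 2=d, 3=c, 4=a. Each edge has distinct colors on its endpoints.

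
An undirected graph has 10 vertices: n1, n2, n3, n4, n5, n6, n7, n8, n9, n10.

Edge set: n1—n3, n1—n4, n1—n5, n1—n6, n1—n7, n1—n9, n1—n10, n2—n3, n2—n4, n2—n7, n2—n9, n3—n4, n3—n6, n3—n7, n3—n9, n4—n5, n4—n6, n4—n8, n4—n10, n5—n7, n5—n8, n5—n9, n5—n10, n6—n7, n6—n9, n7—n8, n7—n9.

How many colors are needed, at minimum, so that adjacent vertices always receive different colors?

5

n1, n3, n6, n7, n9 are mutually adjacent (a clique of size 5), so at least 5 colors are needed.
5 colors suffice: color red → {n4, n7}; color blue → {n1, n2, n8}; color green → {n3, n5}; color yellow → {n9, n10}; color purple → {n6}. Every edge joins two different colors.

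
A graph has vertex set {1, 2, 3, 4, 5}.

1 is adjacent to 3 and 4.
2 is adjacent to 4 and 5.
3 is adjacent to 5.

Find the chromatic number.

3

The cycle 1-3-5-2-4-1 has odd length 5, so it cannot be 2-colored; at least 3 colors are needed.
3 colors suffice: 1=c, 2=b, 3=b, 4=a, 5=a. Each edge has distinct colors on its endpoints.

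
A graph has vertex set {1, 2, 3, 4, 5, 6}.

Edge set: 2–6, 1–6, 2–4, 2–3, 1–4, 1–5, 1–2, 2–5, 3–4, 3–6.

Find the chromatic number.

1, 2, 4 form a triangle, so at least 3 colors are needed.
3 colors suffice: color a → {2}; color b → {1, 3}; color c → {4, 5, 6}. Each edge has distinct colors on its endpoints.

3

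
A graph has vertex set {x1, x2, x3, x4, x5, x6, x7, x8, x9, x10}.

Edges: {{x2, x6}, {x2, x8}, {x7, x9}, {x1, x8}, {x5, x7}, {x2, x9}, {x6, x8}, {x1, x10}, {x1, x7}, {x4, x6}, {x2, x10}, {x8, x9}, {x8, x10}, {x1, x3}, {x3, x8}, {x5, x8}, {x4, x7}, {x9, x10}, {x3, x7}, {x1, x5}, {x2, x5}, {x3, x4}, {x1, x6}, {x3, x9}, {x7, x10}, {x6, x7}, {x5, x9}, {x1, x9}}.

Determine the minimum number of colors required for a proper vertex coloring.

x1, x3, x8, x9 form a clique, so at least 4 colors are needed.
One proper 4-coloring: x1=2, x2=2, x3=4, x4=2, x5=4, x6=3, x7=1, x8=1, x9=3, x10=4. No two adjacent vertices share a color.

4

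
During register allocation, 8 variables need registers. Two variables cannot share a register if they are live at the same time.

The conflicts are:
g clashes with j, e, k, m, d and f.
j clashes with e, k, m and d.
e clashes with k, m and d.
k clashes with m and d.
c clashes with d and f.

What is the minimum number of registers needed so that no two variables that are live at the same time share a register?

g, j, e, k, d pairwise conflict, so at least 5 registers are needed.
Using 5 registers: g=1, j=2, e=5, k=4, c=1, m=3, d=3, f=2. Every pair that conflicts lands in different registers.

5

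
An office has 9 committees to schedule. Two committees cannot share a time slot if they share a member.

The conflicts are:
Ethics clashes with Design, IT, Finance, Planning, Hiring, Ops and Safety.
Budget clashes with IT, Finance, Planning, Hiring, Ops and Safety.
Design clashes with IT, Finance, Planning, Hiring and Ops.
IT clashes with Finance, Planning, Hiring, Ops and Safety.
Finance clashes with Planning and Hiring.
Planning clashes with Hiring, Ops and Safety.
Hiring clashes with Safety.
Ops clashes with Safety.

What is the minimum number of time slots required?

Ethics, Design, IT, Finance, Planning, Hiring all conflict with each other, so at least 6 time slots are needed.
6 time slots suffice: Ethics=3, Budget=3, Design=6, IT=2, Finance=5, Planning=1, Hiring=4, Ops=4, Safety=5. Every pair that conflicts lands in different time slots.

6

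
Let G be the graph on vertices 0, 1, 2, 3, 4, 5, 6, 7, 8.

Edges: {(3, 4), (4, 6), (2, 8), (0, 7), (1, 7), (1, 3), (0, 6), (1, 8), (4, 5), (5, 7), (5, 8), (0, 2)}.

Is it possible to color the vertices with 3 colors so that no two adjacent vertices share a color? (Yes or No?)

The chromatic number is 3. The cycle 3-1-7-5-4-3 has odd length 5, so it cannot be 2-colored; at least 3 colors are needed.
One proper 3-coloring: 0=b, 1=b, 2=c, 3=c, 4=a, 5=b, 6=c, 7=a, 8=a.
That is already a proper 3-coloring.

Yes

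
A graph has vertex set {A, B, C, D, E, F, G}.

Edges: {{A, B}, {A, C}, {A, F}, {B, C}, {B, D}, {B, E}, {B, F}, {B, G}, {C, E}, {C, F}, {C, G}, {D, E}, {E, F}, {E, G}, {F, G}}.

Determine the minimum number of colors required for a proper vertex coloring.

5

B, C, E, F, G are pairwise adjacent (a clique of size 5), so at least 5 colors are needed.
5 colors suffice: color 1 → {B}; color 2 → {C, D}; color 3 → {A, E}; color 4 → {F}; color 5 → {G}. No two adjacent vertices share a color.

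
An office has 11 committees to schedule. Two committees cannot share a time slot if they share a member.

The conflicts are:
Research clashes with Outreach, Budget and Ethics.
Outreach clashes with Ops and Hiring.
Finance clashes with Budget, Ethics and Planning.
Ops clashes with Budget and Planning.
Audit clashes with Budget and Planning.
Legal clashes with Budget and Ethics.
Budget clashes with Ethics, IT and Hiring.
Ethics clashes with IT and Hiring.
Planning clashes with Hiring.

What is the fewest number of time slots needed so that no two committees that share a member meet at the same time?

Finance, Budget, Ethics pairwise conflict, so at least 3 time slots are needed.
3 time slots suffice: Research=3, Outreach=1, Finance=3, Ops=2, Audit=2, Legal=3, Budget=1, Ethics=2, Planning=1, IT=3, Hiring=3. Every pair that conflicts lands in different time slots.

3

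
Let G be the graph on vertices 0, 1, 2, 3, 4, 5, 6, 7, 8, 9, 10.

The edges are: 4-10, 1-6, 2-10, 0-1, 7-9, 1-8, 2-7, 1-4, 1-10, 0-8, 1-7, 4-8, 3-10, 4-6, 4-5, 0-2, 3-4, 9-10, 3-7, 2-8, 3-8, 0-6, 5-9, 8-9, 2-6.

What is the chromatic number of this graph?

3

0, 1, 8 are pairwise adjacent, so at least 3 colors are needed.
3 colors suffice: 0=blue, 1=red, 2=red, 3=red, 4=blue, 5=green, 6=green, 7=blue, 8=green, 9=red, 10=green. No two adjacent vertices share a color.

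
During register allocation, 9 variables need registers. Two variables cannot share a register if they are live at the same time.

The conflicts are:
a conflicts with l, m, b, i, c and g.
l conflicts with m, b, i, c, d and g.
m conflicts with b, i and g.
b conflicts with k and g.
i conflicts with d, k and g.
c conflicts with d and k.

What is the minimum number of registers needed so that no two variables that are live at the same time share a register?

a, l, m, b, g are mutually in conflict, so at least 5 registers are needed.
Using 5 registers: a=3, l=1, m=4, b=2, i=2, c=2, d=3, k=1, g=5. Every pair that conflicts lands in different registers.

5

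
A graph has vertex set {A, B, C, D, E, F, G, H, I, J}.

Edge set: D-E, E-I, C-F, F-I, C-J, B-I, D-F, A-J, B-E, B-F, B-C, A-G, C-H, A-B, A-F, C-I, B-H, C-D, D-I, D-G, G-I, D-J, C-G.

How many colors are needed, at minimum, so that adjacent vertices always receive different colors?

C, D, G, I form a clique, so at least 4 colors are needed.
One proper 4-coloring: A=1, B=3, C=1, D=3, E=1, F=4, G=4, H=2, I=2, J=2. No two adjacent vertices share a color.

4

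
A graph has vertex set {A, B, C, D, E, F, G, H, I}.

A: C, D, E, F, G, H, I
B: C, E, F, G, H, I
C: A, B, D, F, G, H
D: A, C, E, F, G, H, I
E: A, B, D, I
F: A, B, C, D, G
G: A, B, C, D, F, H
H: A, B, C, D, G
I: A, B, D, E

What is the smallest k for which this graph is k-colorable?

5

A, C, D, G, H form a clique, so at least 5 colors are needed.
5 colors suffice: color red → {B, D}; color blue → {A}; color green → {G, I}; color yellow → {C, E}; color purple → {F, H}. Every edge joins two different colors.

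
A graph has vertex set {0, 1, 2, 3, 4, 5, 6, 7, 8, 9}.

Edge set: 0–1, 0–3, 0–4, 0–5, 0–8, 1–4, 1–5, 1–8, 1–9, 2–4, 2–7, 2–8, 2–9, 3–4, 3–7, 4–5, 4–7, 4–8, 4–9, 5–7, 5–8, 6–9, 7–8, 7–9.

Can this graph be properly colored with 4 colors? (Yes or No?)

0, 1, 4, 5, 8 are pairwise adjacent (a clique of size 5), so at least 5 colors are needed.
So 4 colors are not enough.

No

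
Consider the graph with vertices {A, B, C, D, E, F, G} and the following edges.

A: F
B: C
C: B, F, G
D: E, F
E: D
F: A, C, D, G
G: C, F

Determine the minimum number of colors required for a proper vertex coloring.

3

C, F, G form a triangle, so at least 3 colors are needed.
3 colors suffice: color 1 → {B, E, F}; color 2 → {A, C, D}; color 3 → {G}. No two adjacent vertices share a color.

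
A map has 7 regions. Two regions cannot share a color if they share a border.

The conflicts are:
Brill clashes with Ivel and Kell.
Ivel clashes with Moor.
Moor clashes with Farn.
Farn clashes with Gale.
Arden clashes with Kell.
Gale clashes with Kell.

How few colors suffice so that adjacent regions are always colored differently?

Brill and Ivel conflict, so at least 2 colors are needed.
2 colors suffice: color 1 → {Ivel, Farn, Kell}; color 2 → {Brill, Moor, Arden, Gale}. Each listed conflict is separated.

2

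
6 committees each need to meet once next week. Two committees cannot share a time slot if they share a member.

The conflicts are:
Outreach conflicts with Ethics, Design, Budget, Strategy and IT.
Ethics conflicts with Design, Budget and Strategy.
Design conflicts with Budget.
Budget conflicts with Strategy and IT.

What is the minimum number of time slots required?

Outreach, Ethics, Budget, Strategy pairwise conflict, so at least 4 time slots are needed.
4 time slots suffice: time slot 1 → {Outreach}; time slot 2 → {Budget}; time slot 3 → {Ethics, IT}; time slot 4 → {Design, Strategy}. Each listed conflict is separated.

4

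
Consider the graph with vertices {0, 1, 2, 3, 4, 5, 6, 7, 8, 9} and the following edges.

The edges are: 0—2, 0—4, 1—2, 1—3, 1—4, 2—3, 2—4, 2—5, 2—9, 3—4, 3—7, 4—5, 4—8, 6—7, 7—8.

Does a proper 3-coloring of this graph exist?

No

1, 2, 3, 4 are pairwise adjacent (a clique of size 4), so at least 4 colors are needed.
So 3 colors are not enough.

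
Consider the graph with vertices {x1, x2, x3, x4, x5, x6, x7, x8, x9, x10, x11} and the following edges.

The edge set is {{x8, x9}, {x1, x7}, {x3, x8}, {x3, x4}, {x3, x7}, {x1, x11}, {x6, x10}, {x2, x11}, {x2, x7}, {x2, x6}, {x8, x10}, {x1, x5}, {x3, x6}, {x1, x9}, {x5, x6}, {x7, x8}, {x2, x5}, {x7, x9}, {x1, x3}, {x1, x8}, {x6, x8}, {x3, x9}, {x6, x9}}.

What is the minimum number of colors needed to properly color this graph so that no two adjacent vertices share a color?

5

x1, x3, x7, x8, x9 form a clique, so at least 5 colors are needed.
5 colors suffice: color 1 → {x2, x3, x10}; color 2 → {x1, x4, x6}; color 3 → {x5, x8, x11}; color 4 → {x9}; color 5 → {x7}. No two adjacent vertices share a color.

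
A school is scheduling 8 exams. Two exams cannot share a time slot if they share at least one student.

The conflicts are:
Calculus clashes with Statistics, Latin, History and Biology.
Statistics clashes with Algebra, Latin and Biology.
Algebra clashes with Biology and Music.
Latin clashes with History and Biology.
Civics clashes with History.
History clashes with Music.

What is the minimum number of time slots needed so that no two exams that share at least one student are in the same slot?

Calculus, Statistics, Latin, Biology are mutually in conflict, so at least 4 time slots are needed.
4 time slots suffice: time slot 1 → {Calculus, Algebra, Civics}; time slot 2 → {Statistics, History}; time slot 3 → {Latin, Music}; time slot 4 → {Biology}. No two conflicting exams share a time slot.

4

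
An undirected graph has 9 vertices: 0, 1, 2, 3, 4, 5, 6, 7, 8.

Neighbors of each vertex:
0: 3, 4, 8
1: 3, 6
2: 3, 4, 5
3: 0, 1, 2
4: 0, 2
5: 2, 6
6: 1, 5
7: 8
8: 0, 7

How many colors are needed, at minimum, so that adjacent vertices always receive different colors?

The cycle 2-5-6-1-3-2 has odd length 5, so it cannot be 2-colored; at least 3 colors are needed.
One proper 3-coloring: 0=red, 1=green, 2=red, 3=blue, 4=blue, 5=blue, 6=red, 7=red, 8=blue. Every edge joins two different colors.

3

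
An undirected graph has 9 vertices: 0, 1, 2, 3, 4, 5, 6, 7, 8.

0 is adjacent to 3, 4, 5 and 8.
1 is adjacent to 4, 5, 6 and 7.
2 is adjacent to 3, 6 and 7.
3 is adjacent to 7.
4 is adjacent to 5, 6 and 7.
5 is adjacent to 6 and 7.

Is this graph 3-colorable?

No

1, 4, 5, 6 form a clique, so at least 4 colors are needed.
So 3 colors are not enough.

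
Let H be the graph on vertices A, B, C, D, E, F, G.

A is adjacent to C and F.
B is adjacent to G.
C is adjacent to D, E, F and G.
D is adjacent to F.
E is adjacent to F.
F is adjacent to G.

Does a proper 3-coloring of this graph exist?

Yes

The chromatic number is 3. C, F, G are mutually adjacent, so at least 3 colors are needed.
A valid assignment using 3 colors: A=green, B=red, C=blue, D=green, E=green, F=red, G=green.
That is already a proper 3-coloring.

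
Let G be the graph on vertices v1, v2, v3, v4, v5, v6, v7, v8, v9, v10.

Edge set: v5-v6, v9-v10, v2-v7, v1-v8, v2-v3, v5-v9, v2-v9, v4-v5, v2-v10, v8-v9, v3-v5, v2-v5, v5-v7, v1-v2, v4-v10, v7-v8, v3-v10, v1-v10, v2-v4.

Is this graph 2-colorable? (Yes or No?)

v2, v4, v10 are mutually adjacent, so at least 3 colors are needed.
So 2 colors are not enough.

No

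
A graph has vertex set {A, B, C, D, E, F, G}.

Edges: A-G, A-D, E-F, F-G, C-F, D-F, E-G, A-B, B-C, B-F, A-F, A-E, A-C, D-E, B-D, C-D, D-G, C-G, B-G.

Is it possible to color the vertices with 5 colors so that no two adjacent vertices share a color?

No

A, B, C, D, F, G are mutually adjacent (a clique of size 6), so at least 6 colors are needed.
So 5 colors are not enough.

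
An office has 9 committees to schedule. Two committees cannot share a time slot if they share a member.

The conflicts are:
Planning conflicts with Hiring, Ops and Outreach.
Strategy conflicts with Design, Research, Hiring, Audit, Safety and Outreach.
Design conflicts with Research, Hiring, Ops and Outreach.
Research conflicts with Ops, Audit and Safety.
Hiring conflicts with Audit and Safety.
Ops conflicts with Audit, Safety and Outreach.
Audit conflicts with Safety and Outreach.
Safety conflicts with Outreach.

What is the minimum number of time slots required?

Research, Ops, Audit, Safety are mutually in conflict, so at least 4 time slots are needed.
Using 4 time slots: Planning=1, Strategy=2, Design=1, Research=4, Hiring=4, Ops=2, Audit=3, Safety=1, Outreach=4. No two conflicting committees share a time slot.

4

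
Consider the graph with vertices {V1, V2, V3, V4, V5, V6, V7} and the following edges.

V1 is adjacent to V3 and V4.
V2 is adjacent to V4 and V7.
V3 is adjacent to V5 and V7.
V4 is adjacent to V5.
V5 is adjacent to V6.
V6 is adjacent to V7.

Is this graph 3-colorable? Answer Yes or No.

Yes

The chromatic number is 3. The cycle V4-V5-V3-V7-V2-V4 has odd length 5, so it cannot be 2-colored; at least 3 colors are needed.
3 colors suffice: color 1 → {V3, V4, V6}; color 2 → {V1, V5, V7}; color 3 → {V2}.
That is already a proper 3-coloring.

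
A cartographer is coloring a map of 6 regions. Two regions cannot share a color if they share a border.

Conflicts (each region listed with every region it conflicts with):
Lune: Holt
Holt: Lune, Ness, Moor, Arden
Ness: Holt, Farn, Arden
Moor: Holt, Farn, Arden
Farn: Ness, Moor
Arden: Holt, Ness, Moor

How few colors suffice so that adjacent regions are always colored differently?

Holt, Moor, Arden are mutually in conflict, so at least 3 colors are needed.
3 colors suffice: color 1 → {Holt, Farn}; color 2 → {Lune, Ness, Moor}; color 3 → {Arden}. No two conflicting regions share a color.

3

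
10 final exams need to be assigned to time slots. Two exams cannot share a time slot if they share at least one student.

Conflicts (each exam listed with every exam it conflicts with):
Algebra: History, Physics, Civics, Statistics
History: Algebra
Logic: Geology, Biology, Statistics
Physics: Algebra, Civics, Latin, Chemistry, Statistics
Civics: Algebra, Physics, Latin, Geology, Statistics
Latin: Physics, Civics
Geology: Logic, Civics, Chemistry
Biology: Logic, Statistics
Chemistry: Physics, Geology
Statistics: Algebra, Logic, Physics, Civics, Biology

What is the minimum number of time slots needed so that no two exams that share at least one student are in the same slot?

4

Algebra, Physics, Civics, Statistics all conflict with each other, so at least 4 time slots are needed.
A valid assignment using 4 time slots: Algebra=4, History=1, Logic=3, Physics=1, Civics=3, Latin=2, Geology=1, Biology=1, Chemistry=2, Statistics=2. Each listed conflict is separated.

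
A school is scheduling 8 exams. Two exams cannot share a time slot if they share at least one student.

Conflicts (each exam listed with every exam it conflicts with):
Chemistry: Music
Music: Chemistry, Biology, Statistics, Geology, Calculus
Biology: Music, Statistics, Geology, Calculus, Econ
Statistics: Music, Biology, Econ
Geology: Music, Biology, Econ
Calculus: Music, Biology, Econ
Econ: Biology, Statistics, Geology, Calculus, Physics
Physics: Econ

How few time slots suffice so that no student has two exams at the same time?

3

Biology, Geology, Econ pairwise conflict, so at least 3 time slots are needed.
3 time slots suffice: time slot 1 → {Music, Econ}; time slot 2 → {Chemistry, Biology, Physics}; time slot 3 → {Statistics, Geology, Calculus}. Every pair that conflicts lands in different time slots.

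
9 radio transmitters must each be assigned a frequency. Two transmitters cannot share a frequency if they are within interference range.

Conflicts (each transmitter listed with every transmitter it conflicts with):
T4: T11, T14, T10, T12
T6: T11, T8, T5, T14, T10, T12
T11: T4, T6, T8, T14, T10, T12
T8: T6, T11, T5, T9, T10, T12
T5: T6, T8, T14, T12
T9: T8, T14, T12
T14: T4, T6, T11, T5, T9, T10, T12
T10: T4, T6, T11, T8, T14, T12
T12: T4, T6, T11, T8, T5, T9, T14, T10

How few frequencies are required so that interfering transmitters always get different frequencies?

5

T4, T11, T14, T10, T12 pairwise conflict, so at least 5 frequencies are needed.
5 frequencies suffice: frequency 1 → {T12}; frequency 2 → {T8, T14}; frequency 3 → {T11, T5, T9}; frequency 4 → {T4, T6}; frequency 5 → {T10}. No two conflicting transmitters share a frequency.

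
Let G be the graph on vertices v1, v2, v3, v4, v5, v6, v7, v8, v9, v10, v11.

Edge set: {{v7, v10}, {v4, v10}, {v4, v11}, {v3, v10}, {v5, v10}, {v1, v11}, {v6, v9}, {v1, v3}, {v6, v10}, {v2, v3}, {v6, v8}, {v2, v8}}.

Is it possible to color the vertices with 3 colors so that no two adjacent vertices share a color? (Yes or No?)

The chromatic number is 3. The cycle v10-v3-v1-v11-v4-v10 has odd length 5, so it cannot be 2-colored; at least 3 colors are needed.
A valid assignment using 3 colors: v1=1, v2=3, v3=2, v4=3, v5=2, v6=2, v7=2, v8=1, v9=1, v10=1, v11=2.
That is already a proper 3-coloring.

Yes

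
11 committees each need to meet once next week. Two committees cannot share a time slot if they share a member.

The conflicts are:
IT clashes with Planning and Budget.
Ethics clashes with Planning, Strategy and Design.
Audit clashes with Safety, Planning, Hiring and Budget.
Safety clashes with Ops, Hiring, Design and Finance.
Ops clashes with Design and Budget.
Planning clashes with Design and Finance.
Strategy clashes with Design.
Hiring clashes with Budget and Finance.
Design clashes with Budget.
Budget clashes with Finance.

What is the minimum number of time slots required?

3

Ops, Design, Budget all conflict with each other, so at least 3 time slots are needed.
Using 3 time slots: IT=2, Ethics=3, Audit=3, Safety=1, Ops=3, Planning=1, Strategy=1, Hiring=2, Design=2, Budget=1, Finance=3. Every pair that conflicts lands in different time slots.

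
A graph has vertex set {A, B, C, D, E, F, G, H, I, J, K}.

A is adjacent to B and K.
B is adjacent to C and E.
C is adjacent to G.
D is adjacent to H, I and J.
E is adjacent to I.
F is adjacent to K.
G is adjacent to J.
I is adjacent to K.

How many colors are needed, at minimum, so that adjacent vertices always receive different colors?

The cycle B-E-I-K-A-B has odd length 5, so it cannot be 2-colored; at least 3 colors are needed.
3 colors suffice: A=blue, B=red, C=blue, D=red, E=green, F=blue, G=red, H=blue, I=blue, J=blue, K=red. No two adjacent vertices share a color.

3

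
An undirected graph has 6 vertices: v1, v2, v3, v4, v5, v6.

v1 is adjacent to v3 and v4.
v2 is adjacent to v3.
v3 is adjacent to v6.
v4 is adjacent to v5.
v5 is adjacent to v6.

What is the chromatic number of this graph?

The cycle v1-v3-v6-v5-v4-v1 has odd length 5, so it cannot be 2-colored; at least 3 colors are needed.
3 colors suffice: v1=2, v2=2, v3=1, v4=1, v5=3, v6=2. No two adjacent vertices share a color.

3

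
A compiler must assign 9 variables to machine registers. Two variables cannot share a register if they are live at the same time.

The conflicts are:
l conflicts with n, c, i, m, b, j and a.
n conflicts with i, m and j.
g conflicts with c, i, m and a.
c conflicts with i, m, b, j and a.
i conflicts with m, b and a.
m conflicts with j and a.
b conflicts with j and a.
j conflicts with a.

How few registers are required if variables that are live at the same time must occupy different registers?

l, c, i, b, a all conflict with each other, so at least 5 registers are needed.
Using 5 registers: l=2, n=3, g=2, c=5, i=4, m=1, b=1, j=4, a=3. No two conflicting variables share a register.

5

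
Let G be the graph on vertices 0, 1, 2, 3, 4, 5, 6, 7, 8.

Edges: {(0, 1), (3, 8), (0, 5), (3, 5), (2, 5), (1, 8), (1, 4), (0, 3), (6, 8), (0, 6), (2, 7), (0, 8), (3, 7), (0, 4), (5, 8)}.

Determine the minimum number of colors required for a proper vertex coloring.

4

0, 3, 5, 8 are mutually adjacent (a clique of size 4), so at least 4 colors are needed.
4 colors suffice: color a → {0, 7}; color b → {2, 4, 8}; color c → {1, 5, 6}; color d → {3}. No two adjacent vertices share a color.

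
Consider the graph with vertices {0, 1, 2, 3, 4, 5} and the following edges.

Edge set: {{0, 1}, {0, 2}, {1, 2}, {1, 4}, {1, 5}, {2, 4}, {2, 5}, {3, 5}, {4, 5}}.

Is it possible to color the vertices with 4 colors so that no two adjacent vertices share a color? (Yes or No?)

The chromatic number is 4. 1, 2, 4, 5 are pairwise adjacent (a clique of size 4), so at least 4 colors are needed.
4 colors suffice: color red → {2, 3}; color blue → {1}; color green → {0, 5}; color yellow → {4}.
That is already a proper 4-coloring.

Yes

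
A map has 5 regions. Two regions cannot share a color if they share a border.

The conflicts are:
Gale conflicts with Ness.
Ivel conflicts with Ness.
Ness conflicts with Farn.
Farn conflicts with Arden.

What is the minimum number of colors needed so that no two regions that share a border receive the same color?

2

Ivel and Ness conflict, so at least 2 colors are needed.
A valid assignment using 2 colors: Gale=2, Ivel=2, Ness=1, Farn=2, Arden=1. No two conflicting regions share a color.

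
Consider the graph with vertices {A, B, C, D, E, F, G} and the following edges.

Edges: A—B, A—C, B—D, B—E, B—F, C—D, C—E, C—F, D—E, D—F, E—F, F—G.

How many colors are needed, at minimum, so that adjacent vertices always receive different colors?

4

B, D, E, F form a clique, so at least 4 colors are needed.
4 colors suffice: color 1 → {A, F}; color 2 → {B, C, G}; color 3 → {E}; color 4 → {D}. Each edge has distinct colors on its endpoints.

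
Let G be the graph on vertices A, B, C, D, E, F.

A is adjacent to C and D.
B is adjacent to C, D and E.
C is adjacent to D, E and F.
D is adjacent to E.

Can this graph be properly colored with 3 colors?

No

B, C, D, E form a clique, so at least 4 colors are needed.
So 3 colors are not enough.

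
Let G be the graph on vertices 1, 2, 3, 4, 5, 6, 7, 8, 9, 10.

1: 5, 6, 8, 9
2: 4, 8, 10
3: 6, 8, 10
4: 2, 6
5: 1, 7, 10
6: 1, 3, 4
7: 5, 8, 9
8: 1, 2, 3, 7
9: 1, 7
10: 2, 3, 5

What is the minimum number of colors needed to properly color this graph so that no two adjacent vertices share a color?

3

The cycle 6-3-10-2-4-6 has odd length 5, so it cannot be 2-colored; at least 3 colors are needed.
3 colors suffice: color red → {1, 4, 7, 10}; color blue → {5, 6, 8, 9}; color green → {2, 3}. No two adjacent vertices share a color.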